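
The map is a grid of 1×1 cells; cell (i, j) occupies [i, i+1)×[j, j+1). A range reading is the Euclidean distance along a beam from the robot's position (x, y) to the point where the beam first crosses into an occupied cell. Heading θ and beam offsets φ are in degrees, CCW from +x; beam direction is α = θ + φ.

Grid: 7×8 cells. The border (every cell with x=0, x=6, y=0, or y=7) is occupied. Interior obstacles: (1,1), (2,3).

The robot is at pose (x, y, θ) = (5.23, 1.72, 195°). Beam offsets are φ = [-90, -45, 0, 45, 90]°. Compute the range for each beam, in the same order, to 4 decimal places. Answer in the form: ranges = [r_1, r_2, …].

ranges = [5.4663, 2.5750, 2.7819, 0.8314, 0.7454]

beam 1: φ=-90°, α=105°
  cosα=-0.2588 sinα=0.9659 | (5,1) | tMaxX 0.8887 tMaxY 0.2899 | tΔX 3.8637 tΔY 1.0353
    t=0.2899 [y] (5,2)
    t=0.8887 [x] (4,2)
    t=1.3252 [y] (4,3)
    t=2.3604 [y] (4,4)
    t=3.3957 [y] (4,5)
    t=4.4310 [y] (4,6)
    t=4.7524 [x] (3,6)
    t=5.4663 [y] (3,7) — stop
  → r_1 = 5.4663
beam 2: φ=-45°, α=150°
  cosα=-0.8660 sinα=0.5000 | (5,1) | tMaxX 0.2656 tMaxY 0.5600 | tΔX 1.1547 tΔY 2.0000
    t=0.2656 [x] (4,1)
    t=0.5600 [y] (4,2)
    t=1.4203 [x] (3,2)
    t=2.5600 [y] (3,3)
    t=2.5750 [x] (2,3) — stop
  → r_2 = 2.5750
beam 3: φ=0°, α=195°
  cosα=-0.9659 sinα=-0.2588 | (5,1) | tMaxX 0.2381 tMaxY 2.7819 | tΔX 1.0353 tΔY 3.8637
    t=0.2381 [x] (4,1)
    t=1.2734 [x] (3,1)
    t=2.3087 [x] (2,1)
    t=2.7819 [y] (2,0) — stop
  → r_3 = 2.7819
beam 4: φ=45°, α=240°
  cosα=-0.5000 sinα=-0.8660 | (5,1) | tMaxX 0.4600 tMaxY 0.8314 | tΔX 2.0000 tΔY 1.1547
    t=0.4600 [x] (4,1)
    t=0.8314 [y] (4,0) — stop
  → r_4 = 0.8314
beam 5: φ=90°, α=285°
  cosα=0.2588 sinα=-0.9659 | (5,1) | tMaxX 2.9751 tMaxY 0.7454 | tΔX 3.8637 tΔY 1.0353
    t=0.7454 [y] (5,0) — stop
  → r_5 = 0.7454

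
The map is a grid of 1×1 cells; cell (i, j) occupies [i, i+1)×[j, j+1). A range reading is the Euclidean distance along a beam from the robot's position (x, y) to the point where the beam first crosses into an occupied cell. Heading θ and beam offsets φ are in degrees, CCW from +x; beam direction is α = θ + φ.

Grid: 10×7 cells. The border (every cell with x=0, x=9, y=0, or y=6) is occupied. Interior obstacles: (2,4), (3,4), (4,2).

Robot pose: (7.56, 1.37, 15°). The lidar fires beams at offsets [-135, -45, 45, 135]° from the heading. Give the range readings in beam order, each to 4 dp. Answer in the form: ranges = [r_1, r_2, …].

beam 1: φ=-135°, α=240°
  cosα=-0.5000 sinα=-0.8660 | (7,1) | tMaxX 1.1200 tMaxY 0.4272 | tΔX 2.0000 tΔY 1.1547
    t=0.4272 [y] (7,0) — stop
  → r_1 = 0.4272
beam 2: φ=-45°, α=330°
  cosα=0.8660 sinα=-0.5000 | (7,1) | tMaxX 0.5081 tMaxY 0.7400 | tΔX 1.1547 tΔY 2.0000
    t=0.5081 [x] (8,1)
    t=0.7400 [y] (8,0) — stop
  → r_2 = 0.7400
beam 3: φ=45°, α=60°
  cosα=0.5000 sinα=0.8660 | (7,1) | tMaxX 0.8800 tMaxY 0.7275 | tΔX 2.0000 tΔY 1.1547
    t=0.7275 [y] (7,2)
    t=0.8800 [x] (8,2)
    t=1.8822 [y] (8,3)
    t=2.8800 [x] (9,3) — stop
  → r_3 = 2.8800
beam 4: φ=135°, α=150°
  cosα=-0.8660 sinα=0.5000 | (7,1) | tMaxX 0.6466 tMaxY 1.2600 | tΔX 1.1547 tΔY 2.0000
    t=0.6466 [x] (6,1)
    t=1.2600 [y] (6,2)
    t=1.8013 [x] (5,2)
    t=2.9560 [x] (4,2) — stop
  → r_4 = 2.9560

ranges = [0.4272, 0.7400, 2.8800, 2.9560]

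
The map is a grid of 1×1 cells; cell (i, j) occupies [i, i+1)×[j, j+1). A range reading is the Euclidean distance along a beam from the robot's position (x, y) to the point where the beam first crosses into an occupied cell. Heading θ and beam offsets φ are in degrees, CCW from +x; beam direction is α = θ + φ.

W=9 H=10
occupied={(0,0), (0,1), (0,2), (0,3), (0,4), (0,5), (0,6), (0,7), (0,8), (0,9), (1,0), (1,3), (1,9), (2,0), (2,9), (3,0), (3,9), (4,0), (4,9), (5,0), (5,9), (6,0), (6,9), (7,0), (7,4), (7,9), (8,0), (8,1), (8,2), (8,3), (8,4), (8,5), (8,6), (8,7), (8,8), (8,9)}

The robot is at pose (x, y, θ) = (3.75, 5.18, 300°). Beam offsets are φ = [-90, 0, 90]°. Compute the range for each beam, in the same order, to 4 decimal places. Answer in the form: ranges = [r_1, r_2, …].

ranges = [2.3600, 4.8266, 4.9075]

beam 1: φ=-90°, α=210°
  cosα=-0.8660 sinα=-0.5000 | (3,5) | tMaxX 0.8660 tMaxY 0.3600 | tΔX 1.1547 tΔY 2.0000
    t=0.3600 [y] (3,4)
    t=0.8660 [x] (2,4)
    t=2.0207 [x] (1,4)
    t=2.3600 [y] (1,3) — stop
  → r_1 = 2.3600
beam 2: φ=0°, α=300°
  cosα=0.5000 sinα=-0.8660 | (3,5) | tMaxX 0.5000 tMaxY 0.2078 | tΔX 2.0000 tΔY 1.1547
    t=0.2078 [y] (3,4)
    t=0.5000 [x] (4,4)
    t=1.3625 [y] (4,3)
    t=2.5000 [x] (5,3)
    t=2.5172 [y] (5,2)
    t=3.6719 [y] (5,1)
    t=4.5000 [x] (6,1)
    t=4.8266 [y] (6,0) — stop
  → r_2 = 4.8266
beam 3: φ=90°, α=30°
  cosα=0.8660 sinα=0.5000 | (3,5) | tMaxX 0.2887 tMaxY 1.6400 | tΔX 1.1547 tΔY 2.0000
    t=0.2887 [x] (4,5)
    t=1.4434 [x] (5,5)
    t=1.6400 [y] (5,6)
    t=2.5981 [x] (6,6)
    t=3.6400 [y] (6,7)
    t=3.7528 [x] (7,7)
    t=4.9075 [x] (8,7) — stop
  → r_3 = 4.9075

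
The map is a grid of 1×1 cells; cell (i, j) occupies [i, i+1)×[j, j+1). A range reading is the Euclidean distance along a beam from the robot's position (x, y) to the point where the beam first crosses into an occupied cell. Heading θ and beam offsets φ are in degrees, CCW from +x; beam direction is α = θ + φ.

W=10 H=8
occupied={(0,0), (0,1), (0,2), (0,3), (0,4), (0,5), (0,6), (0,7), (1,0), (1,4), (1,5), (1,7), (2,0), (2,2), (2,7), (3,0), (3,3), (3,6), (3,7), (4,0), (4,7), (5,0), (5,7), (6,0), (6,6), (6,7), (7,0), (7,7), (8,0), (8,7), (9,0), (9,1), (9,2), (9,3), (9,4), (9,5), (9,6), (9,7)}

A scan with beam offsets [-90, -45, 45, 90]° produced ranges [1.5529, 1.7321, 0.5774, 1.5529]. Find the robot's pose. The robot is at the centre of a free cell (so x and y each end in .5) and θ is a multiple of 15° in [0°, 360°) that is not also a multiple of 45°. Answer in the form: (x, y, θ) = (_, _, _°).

Candidates: 42 free-cell centres × 16 headings = 672 poses. Raycast each; keep the one whose scan matches to 4 dp.
  (7.5, 3.5, 195°): beam 1 = 2.5882 ≠ 1.5529 ✗
  (7.5, 2.5, 150°): beam 1 = 3.0000 ≠ 1.5529 ✗
  (8.5, 2.5, 285°): beam 1 = 5.7956 ≠ 1.5529 ✗
  (2.5, 4.5, 105°): beam 1 = 6.7293 ≠ 1.5529 ✗
  …
  (1.5, 2.5, 345°): r_1=1.5529, r_2=1.7321, r_3=0.5774, r_4=1.5529 — all match ✓
No second candidate reproduces the full scan.

(x, y, θ) = (1.5, 2.5, 345°)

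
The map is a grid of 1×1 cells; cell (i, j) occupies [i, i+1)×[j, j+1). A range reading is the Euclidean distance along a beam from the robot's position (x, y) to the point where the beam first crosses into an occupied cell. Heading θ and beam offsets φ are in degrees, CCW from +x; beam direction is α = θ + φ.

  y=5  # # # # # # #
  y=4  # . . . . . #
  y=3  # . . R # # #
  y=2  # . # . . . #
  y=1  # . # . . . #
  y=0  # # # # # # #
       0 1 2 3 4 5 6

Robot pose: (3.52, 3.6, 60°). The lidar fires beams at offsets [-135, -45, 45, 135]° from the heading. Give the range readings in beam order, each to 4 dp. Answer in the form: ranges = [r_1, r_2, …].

beam 1: φ=-135°, α=285°
  d=(0.2588,-0.9659)  start (3,3)  tX=1.8546 tY=0.6212  stride 1/|dx|=3.8637 1/|dy|=1.0353
    cross y-line → (3,2), t=0.6212
    cross y-line → (3,1), t=1.6564
    cross x-line → (4,1), t=1.8546
    cross y-line → (4,0), t=2.6917 (wall)
  → r_1 = 2.6917
beam 2: φ=-45°, α=15°
  d=(0.9659,0.2588)  start (3,3)  tX=0.4969 tY=1.5455  stride 1/|dx|=1.0353 1/|dy|=3.8637
    cross x-line → (4,3), t=0.4969 (wall)
  → r_2 = 0.4969
beam 3: φ=45°, α=105°
  d=(-0.2588,0.9659)  start (3,3)  tX=2.0091 tY=0.4141  stride 1/|dx|=3.8637 1/|dy|=1.0353
    cross y-line → (3,4), t=0.4141
    cross y-line → (3,5), t=1.4494 (wall)
  → r_3 = 1.4494
beam 4: φ=135°, α=195°
  d=(-0.9659,-0.2588)  start (3,3)  tX=0.5383 tY=2.3182  stride 1/|dx|=1.0353 1/|dy|=3.8637
    cross x-line → (2,3), t=0.5383
    cross x-line → (1,3), t=1.5736
    cross y-line → (1,2), t=2.3182
    cross x-line → (0,2), t=2.6089 (wall)
  → r_4 = 2.6089

ranges = [2.6917, 0.4969, 1.4494, 2.6089]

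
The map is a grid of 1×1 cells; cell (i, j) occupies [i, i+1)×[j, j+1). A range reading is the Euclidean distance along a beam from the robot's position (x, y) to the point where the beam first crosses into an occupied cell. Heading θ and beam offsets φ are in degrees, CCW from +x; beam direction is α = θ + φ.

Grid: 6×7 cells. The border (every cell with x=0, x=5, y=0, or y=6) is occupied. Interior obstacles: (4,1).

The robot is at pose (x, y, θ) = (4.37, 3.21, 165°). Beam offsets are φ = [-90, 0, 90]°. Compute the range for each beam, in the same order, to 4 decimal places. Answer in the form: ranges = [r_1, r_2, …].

ranges = [2.4341, 3.4889, 1.2527]

beam 1: φ=-90°, α=75°
  cosα=0.2588 sinα=0.9659 | (4,3) | tMaxX 2.4341 tMaxY 0.8179 | tΔX 3.8637 tΔY 1.0353
    t=0.8179 [y] (4,4)
    t=1.8531 [y] (4,5)
    t=2.4341 [x] (5,5) — stop
  → r_1 = 2.4341
beam 2: φ=0°, α=165°
  cosα=-0.9659 sinα=0.2588 | (4,3) | tMaxX 0.3831 tMaxY 3.0523 | tΔX 1.0353 tΔY 3.8637
    t=0.3831 [x] (3,3)
    t=1.4183 [x] (2,3)
    t=2.4536 [x] (1,3)
    t=3.0523 [y] (1,4)
    t=3.4889 [x] (0,4) — stop
  → r_2 = 3.4889
beam 3: φ=90°, α=255°
  cosα=-0.2588 sinα=-0.9659 | (4,3) | tMaxX 1.4296 tMaxY 0.2174 | tΔX 3.8637 tΔY 1.0353
    t=0.2174 [y] (4,2)
    t=1.2527 [y] (4,1) — stop
  → r_3 = 1.2527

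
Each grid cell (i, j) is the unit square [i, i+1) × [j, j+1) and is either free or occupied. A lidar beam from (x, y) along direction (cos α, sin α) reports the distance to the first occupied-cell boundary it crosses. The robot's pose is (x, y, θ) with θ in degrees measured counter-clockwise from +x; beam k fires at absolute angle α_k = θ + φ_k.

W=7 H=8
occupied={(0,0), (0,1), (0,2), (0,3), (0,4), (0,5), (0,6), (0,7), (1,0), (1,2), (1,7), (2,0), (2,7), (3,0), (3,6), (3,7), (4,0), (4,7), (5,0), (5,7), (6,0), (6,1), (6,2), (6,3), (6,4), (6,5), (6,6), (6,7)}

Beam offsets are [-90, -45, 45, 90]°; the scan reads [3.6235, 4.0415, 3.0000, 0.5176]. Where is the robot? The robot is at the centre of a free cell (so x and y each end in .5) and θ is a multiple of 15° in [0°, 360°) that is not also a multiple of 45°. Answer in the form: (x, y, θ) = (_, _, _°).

The pose lattice has 28·16 = 448 candidates. Test each by forward raycasting.
  (1.5, 5.5, 15°): beam 1 = 4.6587 ≠ 3.6235 ✗
  (3.5, 2.5, 345°): beam 1 = 1.5529 ≠ 3.6235 ✗
  (1.5, 6.5, 240°): beam 1 = 0.5774 ≠ 3.6235 ✗
  …
  (2.5, 2.5, 75°): r_1=3.6235, r_2=4.0415, r_3=3.0000, r_4=0.5176 — all match ✓
Unique over the lattice → pose = (2.5, 2.5, 75°).

(x, y, θ) = (2.5, 2.5, 75°)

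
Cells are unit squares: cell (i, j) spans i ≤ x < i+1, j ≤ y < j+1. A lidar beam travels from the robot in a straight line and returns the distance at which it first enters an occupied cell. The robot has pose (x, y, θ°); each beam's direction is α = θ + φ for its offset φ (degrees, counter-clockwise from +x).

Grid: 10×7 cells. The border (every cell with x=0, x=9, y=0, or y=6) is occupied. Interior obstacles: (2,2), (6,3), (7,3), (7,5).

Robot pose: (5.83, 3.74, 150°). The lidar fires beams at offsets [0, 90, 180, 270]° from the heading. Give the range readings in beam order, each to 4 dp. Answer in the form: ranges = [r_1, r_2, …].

ranges = [4.5200, 3.1639, 0.1963, 2.3400]

beam 1: φ=0°, α=150°
  d=(-0.8660,0.5000)  start (5,3)  tX=0.9584 tY=0.5200  stride 1/|dx|=1.1547 1/|dy|=2.0000
    cross y-line → (5,4), t=0.5200
    cross x-line → (4,4), t=0.9584
    cross x-line → (3,4), t=2.1131
    cross y-line → (3,5), t=2.5200
    cross x-line → (2,5), t=3.2678
    cross x-line → (1,5), t=4.4225
    cross y-line → (1,6), t=4.5200 (wall)
  → r_1 = 4.5200
beam 2: φ=90°, α=240°
  d=(-0.5000,-0.8660)  start (5,3)  tX=1.6600 tY=0.8545  stride 1/|dx|=2.0000 1/|dy|=1.1547
    cross y-line → (5,2), t=0.8545
    cross x-line → (4,2), t=1.6600
    cross y-line → (4,1), t=2.0092
    cross y-line → (4,0), t=3.1639 (wall)
  → r_2 = 3.1639
beam 3: φ=180°, α=330°
  d=(0.8660,-0.5000)  start (5,3)  tX=0.1963 tY=1.4800  stride 1/|dx|=1.1547 1/|dy|=2.0000
    cross x-line → (6,3), t=0.1963 (wall)
  → r_3 = 0.1963
beam 4: φ=270°, α=60°
  d=(0.5000,0.8660)  start (5,3)  tX=0.3400 tY=0.3002  stride 1/|dx|=2.0000 1/|dy|=1.1547
    cross y-line → (5,4), t=0.3002
    cross x-line → (6,4), t=0.3400
    cross y-line → (6,5), t=1.4549
    cross x-line → (7,5), t=2.3400 (wall)
  → r_4 = 2.3400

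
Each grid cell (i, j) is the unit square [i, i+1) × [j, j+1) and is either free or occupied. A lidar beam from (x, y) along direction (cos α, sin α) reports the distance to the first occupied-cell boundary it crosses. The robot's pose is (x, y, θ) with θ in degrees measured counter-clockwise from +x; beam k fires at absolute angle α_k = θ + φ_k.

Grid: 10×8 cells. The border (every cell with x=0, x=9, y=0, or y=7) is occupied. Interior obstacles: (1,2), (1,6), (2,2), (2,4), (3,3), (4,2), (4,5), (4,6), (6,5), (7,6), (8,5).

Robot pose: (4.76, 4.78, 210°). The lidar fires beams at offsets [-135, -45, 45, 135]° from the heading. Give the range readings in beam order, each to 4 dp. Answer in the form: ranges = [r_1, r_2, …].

ranges = [0.2278, 3.8926, 1.8428, 4.3896]

beam 1: φ=-135°, α=75°
  d=(0.2588,0.9659)  start (4,4)  tX=0.9273 tY=0.2278  stride 1/|dx|=3.8637 1/|dy|=1.0353
    cross y-line → (4,5), t=0.2278 (wall)
  → r_1 = 0.2278
beam 2: φ=-45°, α=165°
  d=(-0.9659,0.2588)  start (4,4)  tX=0.7868 tY=0.8500  stride 1/|dx|=1.0353 1/|dy|=3.8637
    cross x-line → (3,4), t=0.7868
    cross y-line → (3,5), t=0.8500
    cross x-line → (2,5), t=1.8221
    cross x-line → (1,5), t=2.8574
    cross x-line → (0,5), t=3.8926 (wall)
  → r_2 = 3.8926
beam 3: φ=45°, α=255°
  d=(-0.2588,-0.9659)  start (4,4)  tX=2.9364 tY=0.8075  stride 1/|dx|=3.8637 1/|dy|=1.0353
    cross y-line → (4,3), t=0.8075
    cross y-line → (4,2), t=1.8428 (wall)
  → r_3 = 1.8428
beam 4: φ=135°, α=345°
  d=(0.9659,-0.2588)  start (4,4)  tX=0.2485 tY=3.0137  stride 1/|dx|=1.0353 1/|dy|=3.8637
    cross x-line → (5,4), t=0.2485
    cross x-line → (6,4), t=1.2837
    cross x-line → (7,4), t=2.3190
    cross y-line → (7,3), t=3.0137
    cross x-line → (8,3), t=3.3543
    cross x-line → (9,3), t=4.3896 (wall)
  → r_4 = 4.3896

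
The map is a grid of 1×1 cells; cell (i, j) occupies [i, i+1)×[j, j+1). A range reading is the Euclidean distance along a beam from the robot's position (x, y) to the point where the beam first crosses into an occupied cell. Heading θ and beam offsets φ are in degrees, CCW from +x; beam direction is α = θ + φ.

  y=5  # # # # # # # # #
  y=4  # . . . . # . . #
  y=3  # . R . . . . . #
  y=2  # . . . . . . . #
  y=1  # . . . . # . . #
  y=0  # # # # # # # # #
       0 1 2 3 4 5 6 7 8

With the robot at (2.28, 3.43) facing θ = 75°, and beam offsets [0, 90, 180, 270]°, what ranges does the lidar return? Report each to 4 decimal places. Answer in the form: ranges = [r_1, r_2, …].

beam 1: φ=0°, α=75°
  cosα=0.2588 sinα=0.9659 | (2,3) | tMaxX 2.7819 tMaxY 0.5901 | tΔX 3.8637 tΔY 1.0353
    t=0.5901 [y] (2,4)
    t=1.6254 [y] (2,5) — stop
  → r_1 = 1.6254
beam 2: φ=90°, α=165°
  cosα=-0.9659 sinα=0.2588 | (2,3) | tMaxX 0.2899 tMaxY 2.2023 | tΔX 1.0353 tΔY 3.8637
    t=0.2899 [x] (1,3)
    t=1.3252 [x] (0,3) — stop
  → r_2 = 1.3252
beam 3: φ=180°, α=255°
  cosα=-0.2588 sinα=-0.9659 | (2,3) | tMaxX 1.0818 tMaxY 0.4452 | tΔX 3.8637 tΔY 1.0353
    t=0.4452 [y] (2,2)
    t=1.0818 [x] (1,2)
    t=1.4804 [y] (1,1)
    t=2.5157 [y] (1,0) — stop
  → r_3 = 2.5157
beam 4: φ=270°, α=345°
  cosα=0.9659 sinα=-0.2588 | (2,3) | tMaxX 0.7454 tMaxY 1.6614 | tΔX 1.0353 tΔY 3.8637
    t=0.7454 [x] (3,3)
    t=1.6614 [y] (3,2)
    t=1.7807 [x] (4,2)
    t=2.8160 [x] (5,2)
    t=3.8512 [x] (6,2)
    t=4.8865 [x] (7,2)
    t=5.5251 [y] (7,1)
    t=5.9218 [x] (8,1) — stop
  → r_4 = 5.9218

ranges = [1.6254, 1.3252, 2.5157, 5.9218]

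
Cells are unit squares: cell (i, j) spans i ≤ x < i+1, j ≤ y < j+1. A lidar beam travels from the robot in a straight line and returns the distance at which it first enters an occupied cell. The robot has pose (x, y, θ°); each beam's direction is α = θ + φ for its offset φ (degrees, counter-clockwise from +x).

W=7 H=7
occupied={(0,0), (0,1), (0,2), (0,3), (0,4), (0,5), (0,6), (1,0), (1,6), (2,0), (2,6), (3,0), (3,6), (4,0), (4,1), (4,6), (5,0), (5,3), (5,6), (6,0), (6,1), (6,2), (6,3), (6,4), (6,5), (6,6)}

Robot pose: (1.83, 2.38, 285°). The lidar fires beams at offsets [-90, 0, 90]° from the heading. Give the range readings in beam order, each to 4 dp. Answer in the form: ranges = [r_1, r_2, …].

beam 1: φ=-90°, α=195°
  cosα=-0.9659 sinα=-0.2588 | (1,2) | tMaxX 0.8593 tMaxY 1.4682 | tΔX 1.0353 tΔY 3.8637
    t=0.8593 [x] (0,2) — stop
  → r_1 = 0.8593
beam 2: φ=0°, α=285°
  cosα=0.2588 sinα=-0.9659 | (1,2) | tMaxX 0.6568 tMaxY 0.3934 | tΔX 3.8637 tΔY 1.0353
    t=0.3934 [y] (1,1)
    t=0.6568 [x] (2,1)
    t=1.4287 [y] (2,0) — stop
  → r_2 = 1.4287
beam 3: φ=90°, α=15°
  cosα=0.9659 sinα=0.2588 | (1,2) | tMaxX 0.1760 tMaxY 2.3955 | tΔX 1.0353 tΔY 3.8637
    t=0.1760 [x] (2,2)
    t=1.2113 [x] (3,2)
    t=2.2465 [x] (4,2)
    t=2.3955 [y] (4,3)
    t=3.2818 [x] (5,3) — stop
  → r_3 = 3.2818

ranges = [0.8593, 1.4287, 3.2818]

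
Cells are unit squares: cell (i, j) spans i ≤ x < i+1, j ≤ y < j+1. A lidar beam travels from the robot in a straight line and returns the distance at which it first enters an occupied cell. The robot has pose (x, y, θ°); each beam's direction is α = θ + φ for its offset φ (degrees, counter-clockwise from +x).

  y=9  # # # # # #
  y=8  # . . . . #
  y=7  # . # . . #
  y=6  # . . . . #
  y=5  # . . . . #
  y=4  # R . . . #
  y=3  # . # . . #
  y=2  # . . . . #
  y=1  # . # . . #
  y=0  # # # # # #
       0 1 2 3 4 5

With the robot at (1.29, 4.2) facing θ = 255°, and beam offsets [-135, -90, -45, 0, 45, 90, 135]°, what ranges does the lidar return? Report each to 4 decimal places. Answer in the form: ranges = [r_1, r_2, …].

beam 1: φ=-135°, α=120°
  d=(-0.5000,0.8660)  start (1,4)  tX=0.5800 tY=0.9238  stride 1/|dx|=2.0000 1/|dy|=1.1547
    cross x-line → (0,4), t=0.5800 (wall)
  → r_1 = 0.5800
beam 2: φ=-90°, α=165°
  d=(-0.9659,0.2588)  start (1,4)  tX=0.3002 tY=3.0910  stride 1/|dx|=1.0353 1/|dy|=3.8637
    cross x-line → (0,4), t=0.3002 (wall)
  → r_2 = 0.3002
beam 3: φ=-45°, α=210°
  d=(-0.8660,-0.5000)  start (1,4)  tX=0.3349 tY=0.4000  stride 1/|dx|=1.1547 1/|dy|=2.0000
    cross x-line → (0,4), t=0.3349 (wall)
  → r_3 = 0.3349
beam 4: φ=0°, α=255°
  d=(-0.2588,-0.9659)  start (1,4)  tX=1.1205 tY=0.2071  stride 1/|dx|=3.8637 1/|dy|=1.0353
    cross y-line → (1,3), t=0.2071
    cross x-line → (0,3), t=1.1205 (wall)
  → r_4 = 1.1205
beam 5: φ=45°, α=300°
  d=(0.5000,-0.8660)  start (1,4)  tX=1.4200 tY=0.2309  stride 1/|dx|=2.0000 1/|dy|=1.1547
    cross y-line → (1,3), t=0.2309
    cross y-line → (1,2), t=1.3856
    cross x-line → (2,2), t=1.4200
    cross y-line → (2,1), t=2.5403 (wall)
  → r_5 = 2.5403
beam 6: φ=90°, α=345°
  d=(0.9659,-0.2588)  start (1,4)  tX=0.7350 tY=0.7727  stride 1/|dx|=1.0353 1/|dy|=3.8637
    cross x-line → (2,4), t=0.7350
    cross y-line → (2,3), t=0.7727 (wall)
  → r_6 = 0.7727
beam 7: φ=135°, α=30°
  d=(0.8660,0.5000)  start (1,4)  tX=0.8198 tY=1.6000  stride 1/|dx|=1.1547 1/|dy|=2.0000
    cross x-line → (2,4), t=0.8198
    cross y-line → (2,5), t=1.6000
    cross x-line → (3,5), t=1.9745
    cross x-line → (4,5), t=3.1292
    cross y-line → (4,6), t=3.6000
    cross x-line → (5,6), t=4.2839 (wall)
  → r_7 = 4.2839

ranges = [0.5800, 0.3002, 0.3349, 1.1205, 2.5403, 0.7727, 4.2839]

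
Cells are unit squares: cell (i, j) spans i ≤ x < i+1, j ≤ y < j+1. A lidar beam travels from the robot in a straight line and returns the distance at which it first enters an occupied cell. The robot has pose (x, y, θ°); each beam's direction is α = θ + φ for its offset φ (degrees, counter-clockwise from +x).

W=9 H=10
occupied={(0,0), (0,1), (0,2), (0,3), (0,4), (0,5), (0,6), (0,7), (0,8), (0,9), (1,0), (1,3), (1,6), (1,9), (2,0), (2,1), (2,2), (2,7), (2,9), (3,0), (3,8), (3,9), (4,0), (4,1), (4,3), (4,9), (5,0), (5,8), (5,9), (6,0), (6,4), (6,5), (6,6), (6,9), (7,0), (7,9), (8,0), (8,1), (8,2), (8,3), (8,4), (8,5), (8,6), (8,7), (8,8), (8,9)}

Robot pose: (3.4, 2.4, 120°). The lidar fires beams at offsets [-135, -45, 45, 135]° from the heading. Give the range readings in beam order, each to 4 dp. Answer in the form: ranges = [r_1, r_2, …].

beam 1: φ=-135°, α=345°
  dir = (cos 345°, sin 345°) = (0.9659, -0.2588); from cell (3,2)
  next x-line at t=0.6212, next y-line at t=1.5455; Δt_x=1.0353, Δt_y=3.8637
    x: enter (4,2) at t=0.6212
    y: enter (4,1) at t=1.5455 ← occupied
  → r_1 = 1.5455
beam 2: φ=-45°, α=75°
  dir = (cos 75°, sin 75°) = (0.2588, 0.9659); from cell (3,2)
  next x-line at t=2.3182, next y-line at t=0.6212; Δt_x=3.8637, Δt_y=1.0353
    y: enter (3,3) at t=0.6212
    y: enter (3,4) at t=1.6564
    x: enter (4,4) at t=2.3182
    y: enter (4,5) at t=2.6917
    y: enter (4,6) at t=3.7270
    y: enter (4,7) at t=4.7623
    y: enter (4,8) at t=5.7975
    x: enter (5,8) at t=6.1819 ← occupied
  → r_2 = 6.1819
beam 3: φ=45°, α=165°
  dir = (cos 165°, sin 165°) = (-0.9659, 0.2588); from cell (3,2)
  next x-line at t=0.4141, next y-line at t=2.3182; Δt_x=1.0353, Δt_y=3.8637
    x: enter (2,2) at t=0.4141 ← occupied
  → r_3 = 0.4141
beam 4: φ=135°, α=255°
  dir = (cos 255°, sin 255°) = (-0.2588, -0.9659); from cell (3,2)
  next x-line at t=1.5455, next y-line at t=0.4141; Δt_x=3.8637, Δt_y=1.0353
    y: enter (3,1) at t=0.4141
    y: enter (3,0) at t=1.4494 ← occupied
  → r_4 = 1.4494

ranges = [1.5455, 6.1819, 0.4141, 1.4494]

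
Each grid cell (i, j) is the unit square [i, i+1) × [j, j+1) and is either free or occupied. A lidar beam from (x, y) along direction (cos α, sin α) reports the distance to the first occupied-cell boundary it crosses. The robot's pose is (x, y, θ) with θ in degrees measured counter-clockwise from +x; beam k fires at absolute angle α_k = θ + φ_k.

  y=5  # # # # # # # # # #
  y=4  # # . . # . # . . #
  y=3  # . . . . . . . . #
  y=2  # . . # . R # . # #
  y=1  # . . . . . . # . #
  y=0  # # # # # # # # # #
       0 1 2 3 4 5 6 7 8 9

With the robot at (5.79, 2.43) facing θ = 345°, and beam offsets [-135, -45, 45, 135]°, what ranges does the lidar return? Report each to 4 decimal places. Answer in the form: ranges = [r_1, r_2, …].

ranges = [2.8600, 0.4200, 0.2425, 1.8129]

beam 1: φ=-135°, α=210°
  direction (-0.8660, -0.5000); cell (5,2); t to first gridline: x 0.9122, y 0.8600 (then +1.1547 / +2.0000)
    (5,1) via y @ 0.8600
    (4,1) via x @ 0.9122
    (3,1) via x @ 2.0669
    (3,0) via y @ 2.8600  # hit
  → r_1 = 2.8600
beam 2: φ=-45°, α=300°
  direction (0.5000, -0.8660); cell (5,2); t to first gridline: x 0.4200, y 0.4965 (then +2.0000 / +1.1547)
    (6,2) via x @ 0.4200  # hit
  → r_2 = 0.4200
beam 3: φ=45°, α=30°
  direction (0.8660, 0.5000); cell (5,2); t to first gridline: x 0.2425, y 1.1400 (then +1.1547 / +2.0000)
    (6,2) via x @ 0.2425  # hit
  → r_3 = 0.2425
beam 4: φ=135°, α=120°
  direction (-0.5000, 0.8660); cell (5,2); t to first gridline: x 1.5800, y 0.6582 (then +2.0000 / +1.1547)
    (5,3) via y @ 0.6582
    (4,3) via x @ 1.5800
    (4,4) via y @ 1.8129  # hit
  → r_4 = 1.8129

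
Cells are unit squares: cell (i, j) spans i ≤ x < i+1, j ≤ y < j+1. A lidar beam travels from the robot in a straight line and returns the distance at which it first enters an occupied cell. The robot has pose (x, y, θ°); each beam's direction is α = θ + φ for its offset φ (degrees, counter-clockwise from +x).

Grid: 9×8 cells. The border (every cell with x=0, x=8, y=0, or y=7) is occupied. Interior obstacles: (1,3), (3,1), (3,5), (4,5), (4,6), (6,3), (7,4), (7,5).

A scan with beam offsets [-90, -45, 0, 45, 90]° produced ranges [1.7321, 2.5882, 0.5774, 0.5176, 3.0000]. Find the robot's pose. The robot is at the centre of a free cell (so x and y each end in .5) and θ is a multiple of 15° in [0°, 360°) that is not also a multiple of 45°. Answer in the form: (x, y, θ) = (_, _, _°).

(x, y, θ) = (3.5, 2.5, 240°)

The pose lattice has 34·16 = 544 candidates. Test each by forward raycasting.
  (7.5, 2.5, 60°): beam 1 = 0.5774 ≠ 1.7321 ✗
  (7.5, 3.5, 15°): beam 1 = 1.9319 ≠ 1.7321 ✗
  (2.5, 3.5, 30°): beam 2 = 5.6940 ≠ 2.5882 ✗
  (2.5, 4.5, 330°): beam 1 = 1.0000 ≠ 1.7321 ✗
  (1.5, 6.5, 195°): beam 1 = 0.5176 ≠ 1.7321 ✗
  …
  (3.5, 2.5, 240°): r_1=1.7321, r_2=2.5882, r_3=0.5774, r_4=0.5176, r_5=3.0000 — all match ✓
No second candidate reproduces the full scan.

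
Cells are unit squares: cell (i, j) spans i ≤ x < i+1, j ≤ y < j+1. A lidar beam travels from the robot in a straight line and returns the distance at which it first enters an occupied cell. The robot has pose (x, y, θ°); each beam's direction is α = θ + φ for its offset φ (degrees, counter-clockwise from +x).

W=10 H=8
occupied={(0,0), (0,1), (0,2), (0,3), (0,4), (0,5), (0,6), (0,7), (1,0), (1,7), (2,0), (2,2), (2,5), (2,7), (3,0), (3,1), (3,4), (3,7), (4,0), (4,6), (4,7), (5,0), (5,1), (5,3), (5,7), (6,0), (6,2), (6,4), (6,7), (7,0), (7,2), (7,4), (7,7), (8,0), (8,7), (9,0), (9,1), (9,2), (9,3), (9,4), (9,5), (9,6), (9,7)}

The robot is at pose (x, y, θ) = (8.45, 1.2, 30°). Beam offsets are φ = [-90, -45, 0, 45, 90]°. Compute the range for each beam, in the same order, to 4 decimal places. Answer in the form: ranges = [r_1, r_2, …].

ranges = [0.2309, 0.5694, 0.6351, 2.1250, 0.9238]

beam 1: φ=-90°, α=300°
  cosα=0.5000 sinα=-0.8660 | (8,1) | tMaxX 1.1000 tMaxY 0.2309 | tΔX 2.0000 tΔY 1.1547
    t=0.2309 [y] (8,0) — stop
  → r_1 = 0.2309
beam 2: φ=-45°, α=345°
  cosα=0.9659 sinα=-0.2588 | (8,1) | tMaxX 0.5694 tMaxY 0.7727 | tΔX 1.0353 tΔY 3.8637
    t=0.5694 [x] (9,1) — stop
  → r_2 = 0.5694
beam 3: φ=0°, α=30°
  cosα=0.8660 sinα=0.5000 | (8,1) | tMaxX 0.6351 tMaxY 1.6000 | tΔX 1.1547 tΔY 2.0000
    t=0.6351 [x] (9,1) — stop
  → r_3 = 0.6351
beam 4: φ=45°, α=75°
  cosα=0.2588 sinα=0.9659 | (8,1) | tMaxX 2.1250 tMaxY 0.8282 | tΔX 3.8637 tΔY 1.0353
    t=0.8282 [y] (8,2)
    t=1.8635 [y] (8,3)
    t=2.1250 [x] (9,3) — stop
  → r_4 = 2.1250
beam 5: φ=90°, α=120°
  cosα=-0.5000 sinα=0.8660 | (8,1) | tMaxX 0.9000 tMaxY 0.9238 | tΔX 2.0000 tΔY 1.1547
    t=0.9000 [x] (7,1)
    t=0.9238 [y] (7,2) — stop
  → r_5 = 0.9238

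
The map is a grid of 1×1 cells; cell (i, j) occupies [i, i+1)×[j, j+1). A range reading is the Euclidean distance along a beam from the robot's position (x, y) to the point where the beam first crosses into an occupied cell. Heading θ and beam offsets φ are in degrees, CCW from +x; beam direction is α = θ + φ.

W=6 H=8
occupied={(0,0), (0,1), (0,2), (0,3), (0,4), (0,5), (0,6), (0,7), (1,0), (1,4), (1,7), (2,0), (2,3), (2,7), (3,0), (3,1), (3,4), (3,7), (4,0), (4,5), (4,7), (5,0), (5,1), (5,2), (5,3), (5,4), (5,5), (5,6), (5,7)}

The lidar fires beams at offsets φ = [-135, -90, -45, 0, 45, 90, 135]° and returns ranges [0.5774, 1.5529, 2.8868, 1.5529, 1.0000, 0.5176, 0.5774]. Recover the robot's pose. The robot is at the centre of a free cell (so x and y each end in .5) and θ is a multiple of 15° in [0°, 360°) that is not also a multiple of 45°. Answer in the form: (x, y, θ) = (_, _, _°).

Candidates: 19 free-cell centres × 16 headings = 304 poses. Raycast each; keep the one whose scan matches to 4 dp.
  (3.5, 6.5, 255°): beam 2 = 1.9319 ≠ 1.5529 ✗
  (3.5, 2.5, 330°): beam 1 = 2.5882 ≠ 0.5774 ✗
  (4.5, 2.5, 165°): beam 2 = 1.9319 ≠ 1.5529 ✗
  (1.5, 5.5, 330°): beam 1 = 0.5176 ≠ 0.5774 ✗
  …
  (2.5, 1.5, 165°): r_1=0.5774, r_2=1.5529, r_3=2.8868, r_4=1.5529, r_5=1.0000, r_6=0.5176, r_7=0.5774 — all match ✓
Unique over the lattice → pose = (2.5, 1.5, 165°).

(x, y, θ) = (2.5, 1.5, 165°)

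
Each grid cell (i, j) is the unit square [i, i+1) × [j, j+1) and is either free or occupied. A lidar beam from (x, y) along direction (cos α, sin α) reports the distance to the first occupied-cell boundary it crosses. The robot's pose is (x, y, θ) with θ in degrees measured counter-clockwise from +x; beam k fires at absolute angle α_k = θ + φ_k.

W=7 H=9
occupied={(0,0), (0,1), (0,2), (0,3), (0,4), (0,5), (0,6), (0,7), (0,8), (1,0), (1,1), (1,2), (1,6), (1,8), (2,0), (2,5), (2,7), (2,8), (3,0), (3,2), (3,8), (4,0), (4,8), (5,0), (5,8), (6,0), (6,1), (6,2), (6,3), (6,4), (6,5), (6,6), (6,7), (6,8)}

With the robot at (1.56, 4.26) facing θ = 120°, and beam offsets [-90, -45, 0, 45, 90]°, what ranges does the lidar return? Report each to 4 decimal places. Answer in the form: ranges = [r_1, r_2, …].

ranges = [1.4800, 1.7000, 1.1200, 0.5798, 0.6466]

beam 1: φ=-90°, α=30°
  direction (0.8660, 0.5000); cell (1,4); t to first gridline: x 0.5081, y 1.4800 (then +1.1547 / +2.0000)
    (2,4) via x @ 0.5081
    (2,5) via y @ 1.4800  # hit
  → r_1 = 1.4800
beam 2: φ=-45°, α=75°
  direction (0.2588, 0.9659); cell (1,4); t to first gridline: x 1.7000, y 0.7661 (then +3.8637 / +1.0353)
    (1,5) via y @ 0.7661
    (2,5) via x @ 1.7000  # hit
  → r_2 = 1.7000
beam 3: φ=0°, α=120°
  direction (-0.5000, 0.8660); cell (1,4); t to first gridline: x 1.1200, y 0.8545 (then +2.0000 / +1.1547)
    (1,5) via y @ 0.8545
    (0,5) via x @ 1.1200  # hit
  → r_3 = 1.1200
beam 4: φ=45°, α=165°
  direction (-0.9659, 0.2588); cell (1,4); t to first gridline: x 0.5798, y 2.8591 (then +1.0353 / +3.8637)
    (0,4) via x @ 0.5798  # hit
  → r_4 = 0.5798
beam 5: φ=90°, α=210°
  direction (-0.8660, -0.5000); cell (1,4); t to first gridline: x 0.6466, y 0.5200 (then +1.1547 / +2.0000)
    (1,3) via y @ 0.5200
    (0,3) via x @ 0.6466  # hit
  → r_5 = 0.6466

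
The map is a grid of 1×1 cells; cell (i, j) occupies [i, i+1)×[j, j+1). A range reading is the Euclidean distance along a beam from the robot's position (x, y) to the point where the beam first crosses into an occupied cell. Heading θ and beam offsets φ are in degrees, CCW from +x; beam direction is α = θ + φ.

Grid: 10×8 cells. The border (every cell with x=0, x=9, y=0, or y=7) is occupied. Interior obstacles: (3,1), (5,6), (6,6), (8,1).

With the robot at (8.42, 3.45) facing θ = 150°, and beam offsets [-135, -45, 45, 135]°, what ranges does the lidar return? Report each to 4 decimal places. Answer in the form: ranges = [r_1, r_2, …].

ranges = [0.6005, 3.6752, 5.6024, 1.5012]

beam 1: φ=-135°, α=15°
  dir = (cos 15°, sin 15°) = (0.9659, 0.2588); from cell (8,3)
  next x-line at t=0.6005, next y-line at t=2.1250; Δt_x=1.0353, Δt_y=3.8637
    x: enter (9,3) at t=0.6005 ← occupied
  → r_1 = 0.6005
beam 2: φ=-45°, α=105°
  dir = (cos 105°, sin 105°) = (-0.2588, 0.9659); from cell (8,3)
  next x-line at t=1.6228, next y-line at t=0.5694; Δt_x=3.8637, Δt_y=1.0353
    y: enter (8,4) at t=0.5694
    y: enter (8,5) at t=1.6047
    x: enter (7,5) at t=1.6228
    y: enter (7,6) at t=2.6400
    y: enter (7,7) at t=3.6752 ← occupied
  → r_2 = 3.6752
beam 3: φ=45°, α=195°
  dir = (cos 195°, sin 195°) = (-0.9659, -0.2588); from cell (8,3)
  next x-line at t=0.4348, next y-line at t=1.7387; Δt_x=1.0353, Δt_y=3.8637
    x: enter (7,3) at t=0.4348
    x: enter (6,3) at t=1.4701
    y: enter (6,2) at t=1.7387
    x: enter (5,2) at t=2.5054
    x: enter (4,2) at t=3.5406
    x: enter (3,2) at t=4.5759
    y: enter (3,1) at t=5.6024 ← occupied
  → r_3 = 5.6024
beam 4: φ=135°, α=285°
  dir = (cos 285°, sin 285°) = (0.2588, -0.9659); from cell (8,3)
  next x-line at t=2.2409, next y-line at t=0.4659; Δt_x=3.8637, Δt_y=1.0353
    y: enter (8,2) at t=0.4659
    y: enter (8,1) at t=1.5012 ← occupied
  → r_4 = 1.5012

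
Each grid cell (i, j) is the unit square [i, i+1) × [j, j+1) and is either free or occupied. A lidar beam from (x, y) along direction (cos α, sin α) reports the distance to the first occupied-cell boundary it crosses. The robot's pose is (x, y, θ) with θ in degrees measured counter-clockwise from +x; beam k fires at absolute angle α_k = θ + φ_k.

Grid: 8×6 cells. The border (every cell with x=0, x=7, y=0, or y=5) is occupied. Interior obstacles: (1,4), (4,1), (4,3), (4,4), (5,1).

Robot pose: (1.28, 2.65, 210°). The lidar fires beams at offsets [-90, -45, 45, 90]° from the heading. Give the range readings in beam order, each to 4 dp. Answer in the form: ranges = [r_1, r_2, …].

ranges = [0.5600, 0.2899, 1.0818, 1.9053]

beam 1: φ=-90°, α=120°
  cosα=-0.5000 sinα=0.8660 | (1,2) | tMaxX 0.5600 tMaxY 0.4041 | tΔX 2.0000 tΔY 1.1547
    t=0.4041 [y] (1,3)
    t=0.5600 [x] (0,3) — stop
  → r_1 = 0.5600
beam 2: φ=-45°, α=165°
  cosα=-0.9659 sinα=0.2588 | (1,2) | tMaxX 0.2899 tMaxY 1.3523 | tΔX 1.0353 tΔY 3.8637
    t=0.2899 [x] (0,2) — stop
  → r_2 = 0.2899
beam 3: φ=45°, α=255°
  cosα=-0.2588 sinα=-0.9659 | (1,2) | tMaxX 1.0818 tMaxY 0.6729 | tΔX 3.8637 tΔY 1.0353
    t=0.6729 [y] (1,1)
    t=1.0818 [x] (0,1) — stop
  → r_3 = 1.0818
beam 4: φ=90°, α=300°
  cosα=0.5000 sinα=-0.8660 | (1,2) | tMaxX 1.4400 tMaxY 0.7506 | tΔX 2.0000 tΔY 1.1547
    t=0.7506 [y] (1,1)
    t=1.4400 [x] (2,1)
    t=1.9053 [y] (2,0) — stop
  → r_4 = 1.9053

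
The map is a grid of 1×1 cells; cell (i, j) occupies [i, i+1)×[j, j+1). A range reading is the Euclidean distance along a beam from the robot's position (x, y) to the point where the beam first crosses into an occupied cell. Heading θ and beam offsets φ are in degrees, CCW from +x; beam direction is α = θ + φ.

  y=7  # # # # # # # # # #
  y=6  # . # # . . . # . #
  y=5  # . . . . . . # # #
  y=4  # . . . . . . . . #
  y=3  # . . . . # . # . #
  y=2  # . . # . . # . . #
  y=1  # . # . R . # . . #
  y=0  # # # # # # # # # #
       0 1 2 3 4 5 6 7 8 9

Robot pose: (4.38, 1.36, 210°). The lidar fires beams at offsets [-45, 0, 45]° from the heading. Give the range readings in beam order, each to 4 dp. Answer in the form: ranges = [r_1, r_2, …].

ranges = [1.4287, 0.7200, 0.3727]

beam 1: φ=-45°, α=165°
  d=(-0.9659,0.2588)  start (4,1)  tX=0.3934 tY=2.4728  stride 1/|dx|=1.0353 1/|dy|=3.8637
    cross x-line → (3,1), t=0.3934
    cross x-line → (2,1), t=1.4287 (wall)
  → r_1 = 1.4287
beam 2: φ=0°, α=210°
  d=(-0.8660,-0.5000)  start (4,1)  tX=0.4388 tY=0.7200  stride 1/|dx|=1.1547 1/|dy|=2.0000
    cross x-line → (3,1), t=0.4388
    cross y-line → (3,0), t=0.7200 (wall)
  → r_2 = 0.7200
beam 3: φ=45°, α=255°
  d=(-0.2588,-0.9659)  start (4,1)  tX=1.4682 tY=0.3727  stride 1/|dx|=3.8637 1/|dy|=1.0353
    cross y-line → (4,0), t=0.3727 (wall)
  → r_3 = 0.3727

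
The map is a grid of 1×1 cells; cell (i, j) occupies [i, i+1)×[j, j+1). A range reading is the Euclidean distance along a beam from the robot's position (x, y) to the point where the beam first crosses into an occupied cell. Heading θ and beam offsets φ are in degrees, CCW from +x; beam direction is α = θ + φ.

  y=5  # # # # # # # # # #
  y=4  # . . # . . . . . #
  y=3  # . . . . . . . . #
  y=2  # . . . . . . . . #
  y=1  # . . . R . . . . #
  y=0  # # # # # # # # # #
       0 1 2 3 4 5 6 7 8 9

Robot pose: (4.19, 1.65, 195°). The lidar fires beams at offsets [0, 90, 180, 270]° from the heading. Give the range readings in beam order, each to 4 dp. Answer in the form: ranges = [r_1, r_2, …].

beam 1: φ=0°, α=195°
  dir = (cos 195°, sin 195°) = (-0.9659, -0.2588); from cell (4,1)
  next x-line at t=0.1967, next y-line at t=2.5114; Δt_x=1.0353, Δt_y=3.8637
    x: enter (3,1) at t=0.1967
    x: enter (2,1) at t=1.2320
    x: enter (1,1) at t=2.2673
    y: enter (1,0) at t=2.5114 ← occupied
  → r_1 = 2.5114
beam 2: φ=90°, α=285°
  dir = (cos 285°, sin 285°) = (0.2588, -0.9659); from cell (4,1)
  next x-line at t=3.1296, next y-line at t=0.6729; Δt_x=3.8637, Δt_y=1.0353
    y: enter (4,0) at t=0.6729 ← occupied
  → r_2 = 0.6729
beam 3: φ=180°, α=15°
  dir = (cos 15°, sin 15°) = (0.9659, 0.2588); from cell (4,1)
  next x-line at t=0.8386, next y-line at t=1.3523; Δt_x=1.0353, Δt_y=3.8637
    x: enter (5,1) at t=0.8386
    y: enter (5,2) at t=1.3523
    x: enter (6,2) at t=1.8738
    x: enter (7,2) at t=2.9091
    x: enter (8,2) at t=3.9444
    x: enter (9,2) at t=4.9797 ← occupied
  → r_3 = 4.9797
beam 4: φ=270°, α=105°
  dir = (cos 105°, sin 105°) = (-0.2588, 0.9659); from cell (4,1)
  next x-line at t=0.7341, next y-line at t=0.3623; Δt_x=3.8637, Δt_y=1.0353
    y: enter (4,2) at t=0.3623
    x: enter (3,2) at t=0.7341
    y: enter (3,3) at t=1.3976
    y: enter (3,4) at t=2.4329 ← occupied
  → r_4 = 2.4329

ranges = [2.5114, 0.6729, 4.9797, 2.4329]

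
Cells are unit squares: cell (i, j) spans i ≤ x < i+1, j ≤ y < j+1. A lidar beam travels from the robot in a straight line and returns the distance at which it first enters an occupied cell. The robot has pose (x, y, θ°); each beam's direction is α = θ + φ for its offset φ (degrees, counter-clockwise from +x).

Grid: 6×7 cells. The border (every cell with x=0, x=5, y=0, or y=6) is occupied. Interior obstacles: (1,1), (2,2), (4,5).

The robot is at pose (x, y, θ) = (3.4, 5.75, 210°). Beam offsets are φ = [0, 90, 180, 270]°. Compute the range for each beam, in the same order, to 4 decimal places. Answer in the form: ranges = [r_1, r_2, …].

ranges = [2.7713, 3.2000, 0.5000, 0.2887]

beam 1: φ=0°, α=210°
  d=(-0.8660,-0.5000)  start (3,5)  tX=0.4619 tY=1.5000  stride 1/|dx|=1.1547 1/|dy|=2.0000
    cross x-line → (2,5), t=0.4619
    cross y-line → (2,4), t=1.5000
    cross x-line → (1,4), t=1.6166
    cross x-line → (0,4), t=2.7713 (wall)
  → r_1 = 2.7713
beam 2: φ=90°, α=300°
  d=(0.5000,-0.8660)  start (3,5)  tX=1.2000 tY=0.8660  stride 1/|dx|=2.0000 1/|dy|=1.1547
    cross y-line → (3,4), t=0.8660
    cross x-line → (4,4), t=1.2000
    cross y-line → (4,3), t=2.0207
    cross y-line → (4,2), t=3.1754
    cross x-line → (5,2), t=3.2000 (wall)
  → r_2 = 3.2000
beam 3: φ=180°, α=30°
  d=(0.8660,0.5000)  start (3,5)  tX=0.6928 tY=0.5000  stride 1/|dx|=1.1547 1/|dy|=2.0000
    cross y-line → (3,6), t=0.5000 (wall)
  → r_3 = 0.5000
beam 4: φ=270°, α=120°
  d=(-0.5000,0.8660)  start (3,5)  tX=0.8000 tY=0.2887  stride 1/|dx|=2.0000 1/|dy|=1.1547
    cross y-line → (3,6), t=0.2887 (wall)
  → r_4 = 0.2887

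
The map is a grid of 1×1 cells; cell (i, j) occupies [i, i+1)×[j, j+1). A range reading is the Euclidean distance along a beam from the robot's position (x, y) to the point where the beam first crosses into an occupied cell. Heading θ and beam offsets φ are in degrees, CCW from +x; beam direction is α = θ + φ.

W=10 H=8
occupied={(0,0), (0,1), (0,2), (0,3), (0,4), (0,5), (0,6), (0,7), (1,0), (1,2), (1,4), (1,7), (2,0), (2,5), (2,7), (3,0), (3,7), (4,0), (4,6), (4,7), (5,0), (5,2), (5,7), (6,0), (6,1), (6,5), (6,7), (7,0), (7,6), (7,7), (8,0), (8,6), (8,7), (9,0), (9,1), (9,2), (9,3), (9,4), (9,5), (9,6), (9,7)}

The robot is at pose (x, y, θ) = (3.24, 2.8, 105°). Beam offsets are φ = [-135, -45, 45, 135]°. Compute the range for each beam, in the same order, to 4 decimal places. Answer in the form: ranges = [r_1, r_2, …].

beam 1: φ=-135°, α=330°
  d=(0.8660,-0.5000)  start (3,2)  tX=0.8776 tY=1.6000  stride 1/|dx|=1.1547 1/|dy|=2.0000
    cross x-line → (4,2), t=0.8776
    cross y-line → (4,1), t=1.6000
    cross x-line → (5,1), t=2.0323
    cross x-line → (6,1), t=3.1870 (wall)
  → r_1 = 3.1870
beam 2: φ=-45°, α=60°
  d=(0.5000,0.8660)  start (3,2)  tX=1.5200 tY=0.2309  stride 1/|dx|=2.0000 1/|dy|=1.1547
    cross y-line → (3,3), t=0.2309
    cross y-line → (3,4), t=1.3856
    cross x-line → (4,4), t=1.5200
    cross y-line → (4,5), t=2.5403
    cross x-line → (5,5), t=3.5200
    cross y-line → (5,6), t=3.6950
    cross y-line → (5,7), t=4.8497 (wall)
  → r_2 = 4.8497
beam 3: φ=45°, α=150°
  d=(-0.8660,0.5000)  start (3,2)  tX=0.2771 tY=0.4000  stride 1/|dx|=1.1547 1/|dy|=2.0000
    cross x-line → (2,2), t=0.2771
    cross y-line → (2,3), t=0.4000
    cross x-line → (1,3), t=1.4318
    cross y-line → (1,4), t=2.4000 (wall)
  → r_3 = 2.4000
beam 4: φ=135°, α=240°
  d=(-0.5000,-0.8660)  start (3,2)  tX=0.4800 tY=0.9238  stride 1/|dx|=2.0000 1/|dy|=1.1547
    cross x-line → (2,2), t=0.4800
    cross y-line → (2,1), t=0.9238
    cross y-line → (2,0), t=2.0785 (wall)
  → r_4 = 2.0785

ranges = [3.1870, 4.8497, 2.4000, 2.0785]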